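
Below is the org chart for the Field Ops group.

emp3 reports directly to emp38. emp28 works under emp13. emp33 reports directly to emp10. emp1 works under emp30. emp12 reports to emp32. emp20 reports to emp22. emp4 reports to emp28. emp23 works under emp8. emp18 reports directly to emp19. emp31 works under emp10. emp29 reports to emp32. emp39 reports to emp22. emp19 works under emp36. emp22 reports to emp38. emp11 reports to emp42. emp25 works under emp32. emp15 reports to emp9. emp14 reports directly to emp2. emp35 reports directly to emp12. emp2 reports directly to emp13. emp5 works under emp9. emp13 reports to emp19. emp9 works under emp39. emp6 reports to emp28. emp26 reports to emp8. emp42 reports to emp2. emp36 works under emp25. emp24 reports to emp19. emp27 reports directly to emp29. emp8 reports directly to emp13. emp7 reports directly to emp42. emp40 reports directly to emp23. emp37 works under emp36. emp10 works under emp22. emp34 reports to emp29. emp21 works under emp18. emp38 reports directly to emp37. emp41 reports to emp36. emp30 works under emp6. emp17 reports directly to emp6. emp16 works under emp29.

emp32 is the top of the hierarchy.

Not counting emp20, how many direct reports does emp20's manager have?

2

emp20 reports to emp22. emp22's other direct reports are emp10, emp39 — 2 peers.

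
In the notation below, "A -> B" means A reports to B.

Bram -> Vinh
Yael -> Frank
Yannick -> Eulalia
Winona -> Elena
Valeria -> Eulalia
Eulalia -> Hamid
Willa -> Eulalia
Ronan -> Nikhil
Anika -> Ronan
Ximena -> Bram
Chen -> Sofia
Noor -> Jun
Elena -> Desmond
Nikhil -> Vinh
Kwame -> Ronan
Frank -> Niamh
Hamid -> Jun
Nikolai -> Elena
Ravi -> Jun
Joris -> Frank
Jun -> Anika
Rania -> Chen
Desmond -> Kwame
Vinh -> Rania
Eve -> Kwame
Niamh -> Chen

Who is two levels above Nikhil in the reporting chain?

Rania

Nikhil reports to Vinh, and Vinh reports to Rania. So Nikhil's skip-level manager is Rania.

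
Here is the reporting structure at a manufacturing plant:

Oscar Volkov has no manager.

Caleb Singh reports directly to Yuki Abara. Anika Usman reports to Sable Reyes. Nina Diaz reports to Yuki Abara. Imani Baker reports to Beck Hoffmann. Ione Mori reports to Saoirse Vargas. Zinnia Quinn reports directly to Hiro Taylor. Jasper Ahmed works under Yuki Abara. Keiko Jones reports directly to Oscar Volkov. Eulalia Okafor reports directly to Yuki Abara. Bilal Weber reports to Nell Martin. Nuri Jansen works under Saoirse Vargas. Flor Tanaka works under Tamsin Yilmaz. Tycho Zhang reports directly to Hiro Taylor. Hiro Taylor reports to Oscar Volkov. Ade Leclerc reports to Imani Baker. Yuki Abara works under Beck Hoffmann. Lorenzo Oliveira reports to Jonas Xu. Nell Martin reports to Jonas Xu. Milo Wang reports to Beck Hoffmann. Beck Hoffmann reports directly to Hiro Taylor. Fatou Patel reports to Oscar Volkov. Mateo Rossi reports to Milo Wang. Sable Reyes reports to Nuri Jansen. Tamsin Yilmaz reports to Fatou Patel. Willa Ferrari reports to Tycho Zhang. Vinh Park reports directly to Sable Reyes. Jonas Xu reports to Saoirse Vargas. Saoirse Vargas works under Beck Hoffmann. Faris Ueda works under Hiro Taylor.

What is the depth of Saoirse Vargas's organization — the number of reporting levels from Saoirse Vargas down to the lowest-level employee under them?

The longest chain under Saoirse Vargas runs Saoirse Vargas → Nuri Jansen → Sable Reyes → Anika Usman, which is 3 levels below Saoirse Vargas.

3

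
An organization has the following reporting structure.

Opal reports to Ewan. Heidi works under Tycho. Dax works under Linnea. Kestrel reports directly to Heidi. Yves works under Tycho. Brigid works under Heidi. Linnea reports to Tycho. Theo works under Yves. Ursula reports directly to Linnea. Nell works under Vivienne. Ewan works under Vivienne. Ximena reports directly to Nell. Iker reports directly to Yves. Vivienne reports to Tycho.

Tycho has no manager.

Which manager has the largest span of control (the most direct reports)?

Tycho

Direct-report counts: Tycho has 4; Vivienne has 2; Nell has 1; Ewan has 1; Yves has 2; Linnea has 2; Heidi has 2. The largest is 4, held by Tycho.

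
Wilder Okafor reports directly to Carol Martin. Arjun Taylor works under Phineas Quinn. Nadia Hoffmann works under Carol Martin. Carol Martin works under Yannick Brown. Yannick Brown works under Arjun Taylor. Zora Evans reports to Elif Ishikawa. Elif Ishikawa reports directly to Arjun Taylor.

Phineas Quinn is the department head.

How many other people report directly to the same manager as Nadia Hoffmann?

Nadia Hoffmann reports to Carol Martin. Carol Martin's other direct reports are Wilder Okafor — 1 peer.

1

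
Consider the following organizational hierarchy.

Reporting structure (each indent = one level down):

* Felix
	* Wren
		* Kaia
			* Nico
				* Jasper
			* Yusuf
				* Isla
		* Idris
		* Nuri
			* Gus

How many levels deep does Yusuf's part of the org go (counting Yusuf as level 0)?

1

The longest chain under Yusuf runs Yusuf → Isla, which is 1 level below Yusuf.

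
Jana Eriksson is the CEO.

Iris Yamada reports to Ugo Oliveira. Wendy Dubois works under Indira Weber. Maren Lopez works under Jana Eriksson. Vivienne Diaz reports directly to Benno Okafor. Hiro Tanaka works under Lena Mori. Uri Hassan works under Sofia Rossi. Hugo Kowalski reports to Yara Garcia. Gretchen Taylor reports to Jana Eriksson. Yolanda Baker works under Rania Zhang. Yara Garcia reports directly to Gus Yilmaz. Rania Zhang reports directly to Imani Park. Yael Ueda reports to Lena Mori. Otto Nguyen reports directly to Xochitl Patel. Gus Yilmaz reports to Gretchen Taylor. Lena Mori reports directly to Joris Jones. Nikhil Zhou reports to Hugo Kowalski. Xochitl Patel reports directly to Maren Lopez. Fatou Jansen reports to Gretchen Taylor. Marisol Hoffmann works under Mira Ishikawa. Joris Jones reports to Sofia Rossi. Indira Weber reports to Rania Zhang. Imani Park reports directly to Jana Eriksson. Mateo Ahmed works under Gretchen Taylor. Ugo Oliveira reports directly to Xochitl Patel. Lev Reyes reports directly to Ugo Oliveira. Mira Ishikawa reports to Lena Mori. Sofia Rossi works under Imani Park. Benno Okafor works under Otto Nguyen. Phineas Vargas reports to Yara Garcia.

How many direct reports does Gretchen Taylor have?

Gretchen Taylor directly manages Gus Yilmaz, Mateo Ahmed, Fatou Jansen. That is 3 direct reports.

3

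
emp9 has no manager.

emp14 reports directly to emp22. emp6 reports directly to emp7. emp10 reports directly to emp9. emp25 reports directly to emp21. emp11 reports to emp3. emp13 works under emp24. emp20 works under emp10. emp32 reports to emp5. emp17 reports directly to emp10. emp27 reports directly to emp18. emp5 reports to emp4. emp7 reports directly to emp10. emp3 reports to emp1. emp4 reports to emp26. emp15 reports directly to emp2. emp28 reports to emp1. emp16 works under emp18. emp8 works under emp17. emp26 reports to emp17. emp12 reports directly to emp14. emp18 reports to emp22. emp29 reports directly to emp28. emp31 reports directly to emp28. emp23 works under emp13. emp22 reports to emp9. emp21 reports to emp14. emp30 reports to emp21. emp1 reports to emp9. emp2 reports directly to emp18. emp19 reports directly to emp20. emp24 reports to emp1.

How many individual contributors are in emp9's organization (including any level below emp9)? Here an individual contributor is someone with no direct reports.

14

The people in emp9's organization with no one reporting to them are emp11, emp29, emp31, emp23, emp6, emp19, emp8, emp32, emp27, emp16, emp15, emp12, emp30, emp25. That is 14.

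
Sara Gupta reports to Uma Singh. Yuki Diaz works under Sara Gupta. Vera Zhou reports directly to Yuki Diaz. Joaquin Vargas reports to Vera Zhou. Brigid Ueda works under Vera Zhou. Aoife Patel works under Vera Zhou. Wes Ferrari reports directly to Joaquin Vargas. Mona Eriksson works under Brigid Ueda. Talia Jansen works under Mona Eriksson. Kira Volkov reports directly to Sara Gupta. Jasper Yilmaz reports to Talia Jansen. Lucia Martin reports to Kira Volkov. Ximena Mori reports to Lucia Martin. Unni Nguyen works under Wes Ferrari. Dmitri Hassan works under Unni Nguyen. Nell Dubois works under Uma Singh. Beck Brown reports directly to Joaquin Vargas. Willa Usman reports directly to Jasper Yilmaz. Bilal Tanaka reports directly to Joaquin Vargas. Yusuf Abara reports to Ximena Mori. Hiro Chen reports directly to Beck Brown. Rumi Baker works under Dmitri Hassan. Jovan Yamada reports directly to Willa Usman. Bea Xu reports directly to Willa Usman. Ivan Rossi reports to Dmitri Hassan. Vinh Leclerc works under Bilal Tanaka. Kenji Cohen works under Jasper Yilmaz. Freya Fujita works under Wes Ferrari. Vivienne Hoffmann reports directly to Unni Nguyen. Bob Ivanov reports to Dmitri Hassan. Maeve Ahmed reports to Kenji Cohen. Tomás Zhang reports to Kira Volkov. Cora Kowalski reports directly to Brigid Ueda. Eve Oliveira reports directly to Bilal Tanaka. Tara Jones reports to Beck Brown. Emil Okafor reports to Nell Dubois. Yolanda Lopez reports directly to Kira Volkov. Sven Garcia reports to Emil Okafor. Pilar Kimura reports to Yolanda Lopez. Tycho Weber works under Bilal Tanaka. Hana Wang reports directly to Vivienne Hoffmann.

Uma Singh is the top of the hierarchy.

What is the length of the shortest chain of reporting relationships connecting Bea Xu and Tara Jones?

Bea Xu is 6 levels below Vera Zhou, and Tara Jones is 3 levels below Vera Zhou (their lowest common manager). The shortest path runs up from Bea Xu to Vera Zhou and back down to Tara Jones: 6 + 3 = 9 links.

9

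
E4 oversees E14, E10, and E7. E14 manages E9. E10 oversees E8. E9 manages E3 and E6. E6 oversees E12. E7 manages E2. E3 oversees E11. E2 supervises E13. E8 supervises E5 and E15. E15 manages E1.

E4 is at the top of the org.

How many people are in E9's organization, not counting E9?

4

E9 directly manages E6, E3. Under E6: E12 (1). Under E3: E11 (1). So E9's organization is 2 direct reports plus everyone under them: 2 + 2 = 4.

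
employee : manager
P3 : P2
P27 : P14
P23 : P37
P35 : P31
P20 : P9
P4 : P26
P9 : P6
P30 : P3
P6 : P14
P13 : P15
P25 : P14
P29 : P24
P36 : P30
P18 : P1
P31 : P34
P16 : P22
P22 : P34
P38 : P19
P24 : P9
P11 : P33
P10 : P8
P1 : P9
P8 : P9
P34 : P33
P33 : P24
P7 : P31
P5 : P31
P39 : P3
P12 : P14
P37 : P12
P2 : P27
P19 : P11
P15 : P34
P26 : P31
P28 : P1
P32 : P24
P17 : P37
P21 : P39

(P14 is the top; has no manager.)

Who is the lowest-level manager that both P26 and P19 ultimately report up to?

P26's chain of managers is P31, P34, P33, P24, P9, P6, P14. P19's chain of managers is P11, P33, P24, P9, P6, P14. The first manager that appears in both chains is P33.

P33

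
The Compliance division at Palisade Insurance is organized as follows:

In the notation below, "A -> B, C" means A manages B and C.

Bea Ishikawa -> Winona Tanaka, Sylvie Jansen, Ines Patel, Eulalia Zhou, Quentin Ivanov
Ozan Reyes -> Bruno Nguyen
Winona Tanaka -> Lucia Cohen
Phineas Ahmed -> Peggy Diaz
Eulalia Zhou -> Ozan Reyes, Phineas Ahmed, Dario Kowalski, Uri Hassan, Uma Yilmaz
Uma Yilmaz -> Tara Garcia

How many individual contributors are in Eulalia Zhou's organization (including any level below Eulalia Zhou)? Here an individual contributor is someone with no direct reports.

5

The people in Eulalia Zhou's organization with no one reporting to them are Tara Garcia, Uri Hassan, Dario Kowalski, Peggy Diaz, Bruno Nguyen. That is 5.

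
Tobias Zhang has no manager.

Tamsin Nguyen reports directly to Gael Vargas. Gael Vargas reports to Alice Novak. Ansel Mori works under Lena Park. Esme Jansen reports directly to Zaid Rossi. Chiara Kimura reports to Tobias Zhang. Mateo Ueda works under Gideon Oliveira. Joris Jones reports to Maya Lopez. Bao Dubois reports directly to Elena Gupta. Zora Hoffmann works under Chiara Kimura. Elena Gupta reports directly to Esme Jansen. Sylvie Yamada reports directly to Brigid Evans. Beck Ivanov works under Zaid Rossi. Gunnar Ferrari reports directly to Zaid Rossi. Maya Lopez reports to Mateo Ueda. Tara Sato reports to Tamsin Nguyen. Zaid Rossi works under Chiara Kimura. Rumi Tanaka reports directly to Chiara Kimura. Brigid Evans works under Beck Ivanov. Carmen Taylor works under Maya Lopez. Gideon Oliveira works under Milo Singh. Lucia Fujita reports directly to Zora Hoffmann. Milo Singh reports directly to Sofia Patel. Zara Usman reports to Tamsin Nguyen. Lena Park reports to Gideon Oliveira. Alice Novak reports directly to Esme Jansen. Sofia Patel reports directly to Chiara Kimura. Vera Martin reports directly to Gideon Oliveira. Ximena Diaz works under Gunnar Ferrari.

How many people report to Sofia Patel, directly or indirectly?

9

Sofia Patel directly manages Milo Singh. Under Milo Singh: Gideon Oliveira, Vera Martin, Lena Park, Ansel Mori, Mateo Ueda, Maya Lopez, Joris Jones, Carmen Taylor (8). That's 9 in total.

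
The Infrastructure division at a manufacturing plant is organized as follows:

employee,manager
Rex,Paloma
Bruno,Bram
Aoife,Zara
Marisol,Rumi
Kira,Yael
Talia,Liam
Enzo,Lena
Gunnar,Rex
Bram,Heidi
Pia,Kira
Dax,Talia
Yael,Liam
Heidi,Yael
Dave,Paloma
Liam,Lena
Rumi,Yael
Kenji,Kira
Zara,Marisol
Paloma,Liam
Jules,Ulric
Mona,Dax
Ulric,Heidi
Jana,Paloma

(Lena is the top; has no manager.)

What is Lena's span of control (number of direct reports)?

2

Lena directly manages Liam, Enzo. That is 2 direct reports.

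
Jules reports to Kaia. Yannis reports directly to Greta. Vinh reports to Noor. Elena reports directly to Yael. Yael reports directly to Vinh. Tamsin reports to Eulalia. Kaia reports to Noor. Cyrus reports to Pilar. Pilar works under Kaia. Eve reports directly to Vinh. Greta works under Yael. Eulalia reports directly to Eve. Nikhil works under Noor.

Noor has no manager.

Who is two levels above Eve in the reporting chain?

Eve reports to Vinh, and Vinh reports to Noor. So Eve's skip-level manager is Noor.

Noor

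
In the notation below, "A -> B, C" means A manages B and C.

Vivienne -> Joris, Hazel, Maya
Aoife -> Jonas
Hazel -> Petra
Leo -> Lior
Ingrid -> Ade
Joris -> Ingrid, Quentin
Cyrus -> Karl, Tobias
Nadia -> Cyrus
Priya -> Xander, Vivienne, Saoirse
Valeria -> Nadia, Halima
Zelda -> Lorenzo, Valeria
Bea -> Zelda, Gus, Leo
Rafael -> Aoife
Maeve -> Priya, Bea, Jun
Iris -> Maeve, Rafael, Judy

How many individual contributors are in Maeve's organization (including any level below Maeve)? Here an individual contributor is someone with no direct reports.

The people in Maeve's organization with no one reporting to them are Jun, Lior, Gus, Halima, Tobias, Karl, Lorenzo, Saoirse, Maya, Petra, Quentin, Ade, Xander. That is 13.

13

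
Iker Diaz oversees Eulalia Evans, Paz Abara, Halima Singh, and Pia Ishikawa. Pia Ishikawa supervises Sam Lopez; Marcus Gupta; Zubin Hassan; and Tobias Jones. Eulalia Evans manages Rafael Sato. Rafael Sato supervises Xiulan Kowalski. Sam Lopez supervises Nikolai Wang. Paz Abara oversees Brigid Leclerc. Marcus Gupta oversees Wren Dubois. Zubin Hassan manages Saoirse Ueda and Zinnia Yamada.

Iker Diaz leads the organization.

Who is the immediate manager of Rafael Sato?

Eulalia Evans

Rafael Sato reports directly to Eulalia Evans.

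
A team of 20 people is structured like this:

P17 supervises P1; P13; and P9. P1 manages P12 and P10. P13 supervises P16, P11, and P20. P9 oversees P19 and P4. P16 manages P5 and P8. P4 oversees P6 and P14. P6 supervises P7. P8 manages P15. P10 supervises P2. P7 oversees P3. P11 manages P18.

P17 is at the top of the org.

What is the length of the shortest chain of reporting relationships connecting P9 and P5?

P9 is 1 level below P17, and P5 is 3 levels below P17 (their lowest common manager). The shortest path runs up from P9 to P17 and back down to P5: 1 + 3 = 4 links.

4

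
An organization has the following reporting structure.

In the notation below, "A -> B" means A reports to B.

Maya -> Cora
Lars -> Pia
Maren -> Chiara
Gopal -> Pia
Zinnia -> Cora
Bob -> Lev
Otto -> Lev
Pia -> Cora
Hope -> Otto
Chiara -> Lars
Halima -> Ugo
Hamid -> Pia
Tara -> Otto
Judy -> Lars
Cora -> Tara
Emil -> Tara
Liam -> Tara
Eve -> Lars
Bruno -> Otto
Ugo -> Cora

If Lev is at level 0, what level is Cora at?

3

Chain from Cora up to Lev: Cora → Tara → Otto → Lev. That is 3 steps up, so Cora is 3 levels below Lev.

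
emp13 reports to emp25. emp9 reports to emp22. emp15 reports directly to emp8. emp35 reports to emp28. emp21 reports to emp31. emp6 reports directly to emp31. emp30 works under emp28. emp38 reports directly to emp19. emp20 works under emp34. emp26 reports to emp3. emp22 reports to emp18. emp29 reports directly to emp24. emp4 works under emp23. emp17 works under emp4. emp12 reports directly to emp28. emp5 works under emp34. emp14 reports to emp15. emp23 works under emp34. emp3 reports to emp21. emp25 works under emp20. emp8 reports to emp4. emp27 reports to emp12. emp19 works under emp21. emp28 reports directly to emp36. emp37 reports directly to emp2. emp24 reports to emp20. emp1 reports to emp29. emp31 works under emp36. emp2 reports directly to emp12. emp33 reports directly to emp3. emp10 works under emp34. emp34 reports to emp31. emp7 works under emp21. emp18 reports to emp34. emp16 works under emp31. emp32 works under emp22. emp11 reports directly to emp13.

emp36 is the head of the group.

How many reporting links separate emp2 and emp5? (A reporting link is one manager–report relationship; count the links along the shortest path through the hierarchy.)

6

emp2 is 3 levels below emp36, and emp5 is 3 levels below emp36 (their lowest common manager). The shortest path runs up from emp2 to emp36 and back down to emp5: 3 + 3 = 6 links.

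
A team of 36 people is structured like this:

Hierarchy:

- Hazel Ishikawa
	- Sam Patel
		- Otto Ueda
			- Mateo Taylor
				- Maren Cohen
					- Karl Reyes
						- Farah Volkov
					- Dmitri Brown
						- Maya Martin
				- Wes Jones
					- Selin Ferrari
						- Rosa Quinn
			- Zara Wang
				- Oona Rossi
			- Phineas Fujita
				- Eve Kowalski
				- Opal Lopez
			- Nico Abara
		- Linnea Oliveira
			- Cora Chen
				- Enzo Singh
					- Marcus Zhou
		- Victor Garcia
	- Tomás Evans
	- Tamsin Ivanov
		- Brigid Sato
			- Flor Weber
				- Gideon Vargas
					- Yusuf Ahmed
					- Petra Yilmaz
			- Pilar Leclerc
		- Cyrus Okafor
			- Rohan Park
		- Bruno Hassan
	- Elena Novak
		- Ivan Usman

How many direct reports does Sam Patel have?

Sam Patel directly manages Otto Ueda, Linnea Oliveira, Victor Garcia. That is 3 direct reports.

3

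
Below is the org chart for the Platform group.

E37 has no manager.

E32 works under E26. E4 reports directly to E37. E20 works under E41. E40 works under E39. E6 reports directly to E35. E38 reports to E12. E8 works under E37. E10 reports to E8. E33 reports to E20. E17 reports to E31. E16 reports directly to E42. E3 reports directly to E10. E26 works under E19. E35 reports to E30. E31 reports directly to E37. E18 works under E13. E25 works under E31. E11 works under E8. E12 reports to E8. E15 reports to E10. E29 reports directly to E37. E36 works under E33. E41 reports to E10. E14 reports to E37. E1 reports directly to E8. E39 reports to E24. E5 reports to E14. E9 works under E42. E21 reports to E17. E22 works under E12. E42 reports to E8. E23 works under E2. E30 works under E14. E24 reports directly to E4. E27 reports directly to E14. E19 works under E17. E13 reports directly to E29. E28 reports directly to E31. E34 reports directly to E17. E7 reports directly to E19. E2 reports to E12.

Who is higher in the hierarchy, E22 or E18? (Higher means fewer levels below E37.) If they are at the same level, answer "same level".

Both E22 and E18 are 3 levels below E37.

same level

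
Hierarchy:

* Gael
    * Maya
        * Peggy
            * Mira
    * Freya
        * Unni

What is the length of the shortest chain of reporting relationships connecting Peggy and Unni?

Peggy is 2 levels below Gael, and Unni is 2 levels below Gael (their lowest common manager). The shortest path runs up from Peggy to Gael and back down to Unni: 2 + 2 = 4 links.

4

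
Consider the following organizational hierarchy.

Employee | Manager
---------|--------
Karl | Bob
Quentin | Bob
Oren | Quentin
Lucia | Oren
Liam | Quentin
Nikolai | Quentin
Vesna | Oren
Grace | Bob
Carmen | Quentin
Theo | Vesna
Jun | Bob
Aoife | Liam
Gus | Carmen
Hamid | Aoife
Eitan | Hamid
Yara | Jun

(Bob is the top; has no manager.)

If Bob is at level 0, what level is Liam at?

2

Chain from Liam up to Bob: Liam → Quentin → Bob. That is 2 steps up, so Liam is 2 levels below Bob.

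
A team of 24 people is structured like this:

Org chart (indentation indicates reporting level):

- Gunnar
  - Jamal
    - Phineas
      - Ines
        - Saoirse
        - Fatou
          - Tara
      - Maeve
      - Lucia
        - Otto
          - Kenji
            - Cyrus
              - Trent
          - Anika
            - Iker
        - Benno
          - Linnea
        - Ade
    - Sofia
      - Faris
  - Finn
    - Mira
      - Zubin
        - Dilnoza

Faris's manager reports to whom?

Jamal

Faris reports to Sofia, and Sofia reports to Jamal. So Faris's skip-level manager is Jamal.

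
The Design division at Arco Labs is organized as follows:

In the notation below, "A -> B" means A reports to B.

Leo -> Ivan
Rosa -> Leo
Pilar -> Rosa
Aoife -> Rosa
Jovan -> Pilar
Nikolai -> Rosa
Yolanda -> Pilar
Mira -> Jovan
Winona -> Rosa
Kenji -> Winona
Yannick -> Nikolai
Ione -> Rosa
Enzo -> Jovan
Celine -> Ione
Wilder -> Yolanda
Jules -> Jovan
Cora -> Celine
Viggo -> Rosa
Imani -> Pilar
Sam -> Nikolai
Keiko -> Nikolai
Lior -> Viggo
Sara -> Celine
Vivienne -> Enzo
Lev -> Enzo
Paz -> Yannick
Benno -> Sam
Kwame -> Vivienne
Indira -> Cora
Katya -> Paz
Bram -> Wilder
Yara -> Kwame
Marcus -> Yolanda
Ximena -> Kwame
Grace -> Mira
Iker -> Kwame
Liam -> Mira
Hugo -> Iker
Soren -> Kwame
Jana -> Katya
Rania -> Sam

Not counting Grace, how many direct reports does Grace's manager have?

Grace reports to Mira. Mira's other direct reports are Liam — 1 peer.

1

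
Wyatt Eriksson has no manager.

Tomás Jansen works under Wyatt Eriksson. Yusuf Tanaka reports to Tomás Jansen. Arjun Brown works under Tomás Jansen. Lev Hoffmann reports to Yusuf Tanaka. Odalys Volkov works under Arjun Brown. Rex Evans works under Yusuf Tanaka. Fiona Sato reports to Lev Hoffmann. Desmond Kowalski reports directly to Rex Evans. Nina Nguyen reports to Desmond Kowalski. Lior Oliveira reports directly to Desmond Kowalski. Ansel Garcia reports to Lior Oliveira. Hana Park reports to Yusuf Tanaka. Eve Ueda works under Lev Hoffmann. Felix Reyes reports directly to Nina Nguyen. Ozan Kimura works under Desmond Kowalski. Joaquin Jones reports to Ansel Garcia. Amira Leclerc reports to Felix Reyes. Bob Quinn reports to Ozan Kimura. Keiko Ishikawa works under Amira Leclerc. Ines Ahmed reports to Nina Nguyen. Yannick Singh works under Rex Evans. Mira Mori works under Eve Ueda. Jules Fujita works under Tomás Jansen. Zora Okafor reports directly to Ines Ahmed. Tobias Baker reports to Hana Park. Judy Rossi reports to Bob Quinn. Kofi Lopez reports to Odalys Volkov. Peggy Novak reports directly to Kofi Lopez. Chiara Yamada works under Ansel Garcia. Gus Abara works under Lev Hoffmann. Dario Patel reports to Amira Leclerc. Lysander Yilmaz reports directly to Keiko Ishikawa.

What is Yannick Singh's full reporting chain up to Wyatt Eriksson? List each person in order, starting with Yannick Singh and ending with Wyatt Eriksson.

Yannick Singh reports to Rex Evans. Rex Evans reports to Yusuf Tanaka. Yusuf Tanaka reports to Tomás Jansen. Tomás Jansen reports to Wyatt Eriksson. Wyatt Eriksson is at the top.

Yannick Singh -> Rex Evans -> Yusuf Tanaka -> Tomás Jansen -> Wyatt Eriksson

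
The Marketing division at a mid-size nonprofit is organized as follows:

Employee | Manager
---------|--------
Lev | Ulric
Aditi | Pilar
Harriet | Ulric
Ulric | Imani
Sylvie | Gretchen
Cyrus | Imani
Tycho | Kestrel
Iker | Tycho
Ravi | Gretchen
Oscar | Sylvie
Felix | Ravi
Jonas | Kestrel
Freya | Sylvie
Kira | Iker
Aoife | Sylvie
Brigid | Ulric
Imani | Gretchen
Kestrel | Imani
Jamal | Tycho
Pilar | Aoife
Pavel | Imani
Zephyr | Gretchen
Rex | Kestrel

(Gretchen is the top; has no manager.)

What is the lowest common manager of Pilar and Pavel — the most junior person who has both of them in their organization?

Gretchen

Pilar's chain of managers is Aoife, Sylvie, Gretchen. Pavel's chain of managers is Imani, Gretchen. The first manager that appears in both chains is Gretchen.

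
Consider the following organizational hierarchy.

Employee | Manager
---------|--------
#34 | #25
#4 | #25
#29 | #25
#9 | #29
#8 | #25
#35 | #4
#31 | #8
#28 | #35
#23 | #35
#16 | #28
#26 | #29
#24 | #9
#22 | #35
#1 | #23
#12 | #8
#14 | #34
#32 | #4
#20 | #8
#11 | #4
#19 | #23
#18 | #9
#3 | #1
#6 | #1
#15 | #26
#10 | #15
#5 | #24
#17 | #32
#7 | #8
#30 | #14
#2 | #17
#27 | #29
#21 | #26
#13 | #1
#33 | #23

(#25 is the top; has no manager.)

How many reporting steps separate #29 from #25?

1

Chain from #29 up to #25: #29 → #25. That is 1 step up, so #29 is 1 level below #25.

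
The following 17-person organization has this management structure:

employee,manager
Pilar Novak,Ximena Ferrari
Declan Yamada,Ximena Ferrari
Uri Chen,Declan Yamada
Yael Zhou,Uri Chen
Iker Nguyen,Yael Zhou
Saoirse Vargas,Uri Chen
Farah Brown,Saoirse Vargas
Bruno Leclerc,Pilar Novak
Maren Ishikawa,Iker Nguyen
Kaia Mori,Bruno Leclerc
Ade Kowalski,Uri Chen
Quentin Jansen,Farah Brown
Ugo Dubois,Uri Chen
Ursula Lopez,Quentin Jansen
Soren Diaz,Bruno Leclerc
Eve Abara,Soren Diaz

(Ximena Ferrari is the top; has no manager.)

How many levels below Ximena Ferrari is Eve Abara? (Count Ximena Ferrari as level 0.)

4

Chain from Eve Abara up to Ximena Ferrari: Eve Abara → Soren Diaz → Bruno Leclerc → Pilar Novak → Ximena Ferrari. That is 4 steps up, so Eve Abara is 4 levels below Ximena Ferrari.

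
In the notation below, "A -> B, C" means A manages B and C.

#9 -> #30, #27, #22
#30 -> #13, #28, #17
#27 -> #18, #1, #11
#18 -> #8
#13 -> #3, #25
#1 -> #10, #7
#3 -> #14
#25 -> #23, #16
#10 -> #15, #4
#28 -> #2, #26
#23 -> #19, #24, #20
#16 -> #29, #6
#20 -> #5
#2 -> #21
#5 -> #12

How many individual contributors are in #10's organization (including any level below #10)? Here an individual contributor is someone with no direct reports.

2

The people in #10's organization with no one reporting to them are #4, #15. That is 2.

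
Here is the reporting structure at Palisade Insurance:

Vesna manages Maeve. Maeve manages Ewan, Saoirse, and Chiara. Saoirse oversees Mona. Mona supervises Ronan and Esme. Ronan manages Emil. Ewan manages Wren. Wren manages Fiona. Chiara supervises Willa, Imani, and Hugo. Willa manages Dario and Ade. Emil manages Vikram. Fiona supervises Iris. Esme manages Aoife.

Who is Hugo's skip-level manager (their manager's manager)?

Maeve

Hugo reports to Chiara, and Chiara reports to Maeve. So Hugo's skip-level manager is Maeve.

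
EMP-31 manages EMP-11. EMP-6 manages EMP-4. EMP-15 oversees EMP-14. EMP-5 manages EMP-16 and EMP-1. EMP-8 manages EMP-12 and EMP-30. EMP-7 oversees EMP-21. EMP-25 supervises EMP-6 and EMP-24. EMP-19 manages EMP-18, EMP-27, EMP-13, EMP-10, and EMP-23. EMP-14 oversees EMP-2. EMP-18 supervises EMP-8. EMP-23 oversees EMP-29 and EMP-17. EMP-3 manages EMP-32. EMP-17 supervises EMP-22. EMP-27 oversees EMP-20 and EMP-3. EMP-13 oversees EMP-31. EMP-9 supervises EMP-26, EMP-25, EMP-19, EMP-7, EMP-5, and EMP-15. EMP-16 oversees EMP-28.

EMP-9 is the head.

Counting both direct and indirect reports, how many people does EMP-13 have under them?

2

EMP-13 directly manages EMP-31. Under EMP-31: EMP-11 (1). That's 2 in total.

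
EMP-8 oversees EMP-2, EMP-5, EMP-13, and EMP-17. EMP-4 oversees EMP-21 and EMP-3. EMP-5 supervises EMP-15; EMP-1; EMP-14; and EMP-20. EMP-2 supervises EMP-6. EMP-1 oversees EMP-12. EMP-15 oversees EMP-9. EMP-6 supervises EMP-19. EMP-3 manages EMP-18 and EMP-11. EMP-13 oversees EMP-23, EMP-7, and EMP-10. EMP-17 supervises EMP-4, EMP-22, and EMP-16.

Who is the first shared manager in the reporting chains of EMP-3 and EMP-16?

EMP-17

EMP-3's chain of managers is EMP-4, EMP-17, EMP-8. EMP-16's chain of managers is EMP-17, EMP-8. The first manager that appears in both chains is EMP-17.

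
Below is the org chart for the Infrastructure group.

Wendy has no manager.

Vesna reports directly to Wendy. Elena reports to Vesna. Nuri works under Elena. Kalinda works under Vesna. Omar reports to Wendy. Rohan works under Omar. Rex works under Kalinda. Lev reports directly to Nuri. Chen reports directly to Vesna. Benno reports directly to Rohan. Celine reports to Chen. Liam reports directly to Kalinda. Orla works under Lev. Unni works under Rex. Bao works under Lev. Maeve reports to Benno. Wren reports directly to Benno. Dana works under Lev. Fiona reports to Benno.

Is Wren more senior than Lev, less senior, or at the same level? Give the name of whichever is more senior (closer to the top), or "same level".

same level

Both Wren and Lev are 4 levels below Wendy.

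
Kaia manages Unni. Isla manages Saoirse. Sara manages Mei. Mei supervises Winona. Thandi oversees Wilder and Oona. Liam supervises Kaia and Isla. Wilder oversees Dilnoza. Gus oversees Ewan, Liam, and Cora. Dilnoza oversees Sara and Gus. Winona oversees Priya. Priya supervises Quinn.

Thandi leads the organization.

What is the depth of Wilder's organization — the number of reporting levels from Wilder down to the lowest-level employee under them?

The longest chain under Wilder runs Wilder → Dilnoza → Sara → Mei → Winona → Priya → Quinn, which is 6 levels below Wilder.

6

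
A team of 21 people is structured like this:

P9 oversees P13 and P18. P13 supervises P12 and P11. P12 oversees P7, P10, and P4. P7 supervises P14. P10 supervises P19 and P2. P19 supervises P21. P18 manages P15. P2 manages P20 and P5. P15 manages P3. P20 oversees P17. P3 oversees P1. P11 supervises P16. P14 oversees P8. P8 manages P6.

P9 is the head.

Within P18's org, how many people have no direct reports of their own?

The only person in P18's organization with no one reporting to them is P1. That is 1.

1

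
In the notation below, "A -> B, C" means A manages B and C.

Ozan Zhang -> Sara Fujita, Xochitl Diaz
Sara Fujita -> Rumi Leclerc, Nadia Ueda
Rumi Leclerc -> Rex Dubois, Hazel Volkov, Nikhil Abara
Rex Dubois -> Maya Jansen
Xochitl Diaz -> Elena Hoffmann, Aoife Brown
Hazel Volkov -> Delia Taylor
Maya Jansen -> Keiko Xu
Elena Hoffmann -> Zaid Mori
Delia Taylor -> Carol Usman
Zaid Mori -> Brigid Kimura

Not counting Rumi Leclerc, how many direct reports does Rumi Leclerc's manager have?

Rumi Leclerc reports to Sara Fujita. Sara Fujita's other direct reports are Nadia Ueda — 1 peer.

1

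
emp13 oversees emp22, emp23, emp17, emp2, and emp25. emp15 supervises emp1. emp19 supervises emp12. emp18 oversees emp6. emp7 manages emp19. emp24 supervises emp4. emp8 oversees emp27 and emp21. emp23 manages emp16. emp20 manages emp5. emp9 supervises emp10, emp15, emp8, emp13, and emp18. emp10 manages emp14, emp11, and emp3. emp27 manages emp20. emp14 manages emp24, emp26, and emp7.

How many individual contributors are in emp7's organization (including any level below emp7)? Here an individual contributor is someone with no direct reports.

The only person in emp7's organization with no one reporting to them is emp12. That is 1.

1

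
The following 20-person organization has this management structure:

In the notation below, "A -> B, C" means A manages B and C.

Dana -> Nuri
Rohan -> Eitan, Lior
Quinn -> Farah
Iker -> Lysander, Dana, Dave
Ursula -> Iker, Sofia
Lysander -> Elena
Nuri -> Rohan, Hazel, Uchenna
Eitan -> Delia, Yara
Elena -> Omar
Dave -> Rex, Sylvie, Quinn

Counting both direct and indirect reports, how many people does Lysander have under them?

Lysander directly manages Elena. Under Elena: Omar (1). That's 2 in total.

2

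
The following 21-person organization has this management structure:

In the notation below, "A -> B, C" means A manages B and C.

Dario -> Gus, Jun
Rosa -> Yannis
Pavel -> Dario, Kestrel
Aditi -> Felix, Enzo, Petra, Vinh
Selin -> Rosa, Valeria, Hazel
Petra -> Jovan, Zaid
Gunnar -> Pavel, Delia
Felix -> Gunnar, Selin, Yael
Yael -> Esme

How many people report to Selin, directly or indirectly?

Selin directly manages Rosa, Valeria, Hazel. Under Rosa: Yannis (1). Valeria has no reports. Hazel has no reports. So Selin's organization is 3 direct reports plus everyone under them: 2 + 1 + 1 = 4.

4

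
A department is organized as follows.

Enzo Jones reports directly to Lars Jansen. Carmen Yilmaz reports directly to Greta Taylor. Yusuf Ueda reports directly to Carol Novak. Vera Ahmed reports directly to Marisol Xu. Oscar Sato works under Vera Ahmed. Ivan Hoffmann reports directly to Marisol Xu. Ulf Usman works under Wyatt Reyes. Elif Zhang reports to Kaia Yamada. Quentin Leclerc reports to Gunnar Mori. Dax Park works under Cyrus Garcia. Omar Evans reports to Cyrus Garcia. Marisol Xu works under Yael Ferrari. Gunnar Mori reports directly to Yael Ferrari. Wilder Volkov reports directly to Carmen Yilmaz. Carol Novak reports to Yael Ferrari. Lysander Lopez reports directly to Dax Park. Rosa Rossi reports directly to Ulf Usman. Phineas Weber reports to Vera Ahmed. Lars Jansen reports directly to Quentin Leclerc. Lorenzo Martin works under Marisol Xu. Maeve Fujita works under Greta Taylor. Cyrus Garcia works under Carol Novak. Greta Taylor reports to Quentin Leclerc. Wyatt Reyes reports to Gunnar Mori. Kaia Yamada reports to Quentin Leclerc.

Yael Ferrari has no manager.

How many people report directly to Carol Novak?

2

Carol Novak directly manages Cyrus Garcia, Yusuf Ueda. That is 2 direct reports.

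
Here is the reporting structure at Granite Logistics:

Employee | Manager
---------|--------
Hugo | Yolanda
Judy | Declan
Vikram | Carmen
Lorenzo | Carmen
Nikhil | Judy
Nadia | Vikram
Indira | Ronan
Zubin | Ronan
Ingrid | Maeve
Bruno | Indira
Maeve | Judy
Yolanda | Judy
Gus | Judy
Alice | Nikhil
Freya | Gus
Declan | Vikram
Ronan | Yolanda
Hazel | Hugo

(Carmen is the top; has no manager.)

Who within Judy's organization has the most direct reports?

Judy

Direct-report counts within Judy's organization: Judy has 4; Gus has 1; Yolanda has 2; Hugo has 1; Ronan has 2; Indira has 1; Nikhil has 1; Maeve has 1. The largest is 4, held by Judy.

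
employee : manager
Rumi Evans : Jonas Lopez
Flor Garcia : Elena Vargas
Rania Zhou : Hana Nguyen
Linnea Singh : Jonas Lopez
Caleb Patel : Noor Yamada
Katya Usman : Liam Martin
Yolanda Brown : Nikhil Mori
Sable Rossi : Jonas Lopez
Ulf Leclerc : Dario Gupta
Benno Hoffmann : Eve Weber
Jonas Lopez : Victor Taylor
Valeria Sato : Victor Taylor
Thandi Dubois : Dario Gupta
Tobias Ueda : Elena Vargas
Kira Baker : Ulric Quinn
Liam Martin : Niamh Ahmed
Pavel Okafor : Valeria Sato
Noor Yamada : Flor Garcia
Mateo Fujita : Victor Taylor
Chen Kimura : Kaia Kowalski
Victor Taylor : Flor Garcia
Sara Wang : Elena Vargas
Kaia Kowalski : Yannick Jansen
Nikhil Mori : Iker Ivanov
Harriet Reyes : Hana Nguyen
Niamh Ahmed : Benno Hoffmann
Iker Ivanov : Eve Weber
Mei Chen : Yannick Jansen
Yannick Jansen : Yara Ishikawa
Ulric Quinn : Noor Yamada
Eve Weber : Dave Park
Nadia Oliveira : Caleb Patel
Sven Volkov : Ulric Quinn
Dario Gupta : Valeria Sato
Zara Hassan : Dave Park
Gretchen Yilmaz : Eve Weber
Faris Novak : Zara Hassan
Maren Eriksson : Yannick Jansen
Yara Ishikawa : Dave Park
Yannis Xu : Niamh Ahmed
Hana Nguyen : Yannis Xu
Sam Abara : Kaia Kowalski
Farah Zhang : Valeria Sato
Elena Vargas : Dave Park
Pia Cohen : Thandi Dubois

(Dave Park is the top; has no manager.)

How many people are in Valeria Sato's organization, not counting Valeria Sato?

Valeria Sato directly manages Pavel Okafor, Dario Gupta, Farah Zhang. Pavel Okafor has no reports. Under Dario Gupta: Ulf Leclerc, Thandi Dubois, Pia Cohen (3). Farah Zhang has no reports. So Valeria Sato's organization is 3 direct reports plus everyone under them: 1 + 4 + 1 = 6.

6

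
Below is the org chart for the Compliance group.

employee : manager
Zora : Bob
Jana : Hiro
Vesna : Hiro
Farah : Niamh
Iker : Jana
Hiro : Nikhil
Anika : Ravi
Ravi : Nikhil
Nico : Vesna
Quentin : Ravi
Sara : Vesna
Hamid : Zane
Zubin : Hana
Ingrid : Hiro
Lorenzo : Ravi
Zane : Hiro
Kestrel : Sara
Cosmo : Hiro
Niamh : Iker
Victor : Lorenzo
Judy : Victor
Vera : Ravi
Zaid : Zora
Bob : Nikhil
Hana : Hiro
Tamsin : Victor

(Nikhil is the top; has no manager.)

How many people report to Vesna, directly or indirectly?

3

Vesna directly manages Sara, Nico. Under Sara: Kestrel (1). Nico has no reports. So Vesna's organization is 2 direct reports plus everyone under them: 2 + 1 = 3.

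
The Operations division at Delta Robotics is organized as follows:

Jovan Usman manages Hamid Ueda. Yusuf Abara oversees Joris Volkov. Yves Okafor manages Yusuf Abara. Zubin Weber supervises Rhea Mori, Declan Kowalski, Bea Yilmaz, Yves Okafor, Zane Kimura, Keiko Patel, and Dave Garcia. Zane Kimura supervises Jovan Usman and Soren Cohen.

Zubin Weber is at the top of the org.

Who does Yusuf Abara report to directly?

Yusuf Abara reports directly to Yves Okafor.

Yves Okafor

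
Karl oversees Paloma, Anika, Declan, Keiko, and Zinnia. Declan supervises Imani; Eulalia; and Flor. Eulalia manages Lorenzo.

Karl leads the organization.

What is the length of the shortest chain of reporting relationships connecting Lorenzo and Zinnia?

Lorenzo is 3 levels below Karl, and Zinnia is 1 level below Karl (their lowest common manager). The shortest path runs up from Lorenzo to Karl and back down to Zinnia: 3 + 1 = 4 links.

4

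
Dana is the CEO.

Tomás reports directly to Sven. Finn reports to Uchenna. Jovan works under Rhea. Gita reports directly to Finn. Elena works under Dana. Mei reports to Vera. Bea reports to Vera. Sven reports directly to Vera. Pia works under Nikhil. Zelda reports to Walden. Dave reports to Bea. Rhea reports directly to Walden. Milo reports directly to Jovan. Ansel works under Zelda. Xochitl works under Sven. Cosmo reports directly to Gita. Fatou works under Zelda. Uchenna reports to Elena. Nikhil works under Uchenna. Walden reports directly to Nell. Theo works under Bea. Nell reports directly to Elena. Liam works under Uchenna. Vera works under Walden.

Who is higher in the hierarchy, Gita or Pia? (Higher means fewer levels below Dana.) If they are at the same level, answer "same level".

same level

Both Gita and Pia are 4 levels below Dana.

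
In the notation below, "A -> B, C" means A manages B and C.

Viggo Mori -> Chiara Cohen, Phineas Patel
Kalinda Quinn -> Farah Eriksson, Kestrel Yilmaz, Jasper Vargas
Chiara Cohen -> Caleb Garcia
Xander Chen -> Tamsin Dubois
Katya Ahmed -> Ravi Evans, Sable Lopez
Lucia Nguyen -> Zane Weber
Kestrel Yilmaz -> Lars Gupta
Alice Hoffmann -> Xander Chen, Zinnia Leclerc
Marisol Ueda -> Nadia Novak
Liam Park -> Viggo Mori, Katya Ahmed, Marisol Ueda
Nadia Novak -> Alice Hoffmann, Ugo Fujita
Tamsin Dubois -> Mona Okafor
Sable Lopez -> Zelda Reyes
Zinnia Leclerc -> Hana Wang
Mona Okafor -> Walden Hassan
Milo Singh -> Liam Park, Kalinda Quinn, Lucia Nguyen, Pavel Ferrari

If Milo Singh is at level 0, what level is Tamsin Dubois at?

Chain from Tamsin Dubois up to Milo Singh: Tamsin Dubois → Xander Chen → Alice Hoffmann → Nadia Novak → Marisol Ueda → Liam Park → Milo Singh. That is 6 steps up, so Tamsin Dubois is 6 levels below Milo Singh.

6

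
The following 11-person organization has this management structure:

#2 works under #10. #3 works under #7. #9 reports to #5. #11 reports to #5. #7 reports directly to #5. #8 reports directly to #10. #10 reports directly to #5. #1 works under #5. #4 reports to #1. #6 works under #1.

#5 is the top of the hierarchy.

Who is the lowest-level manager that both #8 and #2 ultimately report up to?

#8's chain of managers is #10, #5. #2's chain of managers is #10, #5. The first manager that appears in both chains is #10.

#10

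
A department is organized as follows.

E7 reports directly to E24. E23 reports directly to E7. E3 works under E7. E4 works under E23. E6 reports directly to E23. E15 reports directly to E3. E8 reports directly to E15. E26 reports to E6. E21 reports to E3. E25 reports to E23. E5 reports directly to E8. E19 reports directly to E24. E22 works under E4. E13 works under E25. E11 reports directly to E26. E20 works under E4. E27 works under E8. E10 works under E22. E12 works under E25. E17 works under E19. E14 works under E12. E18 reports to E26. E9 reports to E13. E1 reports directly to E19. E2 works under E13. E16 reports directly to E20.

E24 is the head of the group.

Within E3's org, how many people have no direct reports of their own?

3

The people in E3's organization with no one reporting to them are E21, E27, E5. That is 3.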